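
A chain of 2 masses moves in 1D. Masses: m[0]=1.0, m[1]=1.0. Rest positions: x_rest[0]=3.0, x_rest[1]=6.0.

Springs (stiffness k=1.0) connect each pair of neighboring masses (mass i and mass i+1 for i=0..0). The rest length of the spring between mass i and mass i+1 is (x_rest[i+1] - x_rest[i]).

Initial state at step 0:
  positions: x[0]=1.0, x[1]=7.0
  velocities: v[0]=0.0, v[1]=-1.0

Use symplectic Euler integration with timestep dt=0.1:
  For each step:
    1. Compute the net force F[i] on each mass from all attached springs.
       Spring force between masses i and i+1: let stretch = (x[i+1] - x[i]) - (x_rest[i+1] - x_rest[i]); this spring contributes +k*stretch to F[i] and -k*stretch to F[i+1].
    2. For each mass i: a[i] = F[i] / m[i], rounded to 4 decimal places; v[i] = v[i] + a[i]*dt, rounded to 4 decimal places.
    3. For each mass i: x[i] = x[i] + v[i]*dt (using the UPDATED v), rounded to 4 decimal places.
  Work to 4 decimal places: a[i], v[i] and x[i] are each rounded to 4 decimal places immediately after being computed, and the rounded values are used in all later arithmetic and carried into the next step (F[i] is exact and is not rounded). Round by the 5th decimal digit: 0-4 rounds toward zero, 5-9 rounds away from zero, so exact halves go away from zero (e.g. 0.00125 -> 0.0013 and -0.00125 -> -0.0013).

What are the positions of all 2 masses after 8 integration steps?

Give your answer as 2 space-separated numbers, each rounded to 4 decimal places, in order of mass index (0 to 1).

Step 0: x=[1.0000 7.0000] v=[0.0000 -1.0000]
Step 1: x=[1.0300 6.8700] v=[0.3000 -1.3000]
Step 2: x=[1.0884 6.7116] v=[0.5840 -1.5840]
Step 3: x=[1.1730 6.5270] v=[0.8463 -1.8463]
Step 4: x=[1.2812 6.3188] v=[1.0817 -2.0817]
Step 5: x=[1.4098 6.0903] v=[1.2855 -2.2855]
Step 6: x=[1.5552 5.8449] v=[1.4536 -2.4536]
Step 7: x=[1.7135 5.5866] v=[1.5826 -2.5826]
Step 8: x=[1.8805 5.3196] v=[1.6699 -2.6699]

Answer: 1.8805 5.3196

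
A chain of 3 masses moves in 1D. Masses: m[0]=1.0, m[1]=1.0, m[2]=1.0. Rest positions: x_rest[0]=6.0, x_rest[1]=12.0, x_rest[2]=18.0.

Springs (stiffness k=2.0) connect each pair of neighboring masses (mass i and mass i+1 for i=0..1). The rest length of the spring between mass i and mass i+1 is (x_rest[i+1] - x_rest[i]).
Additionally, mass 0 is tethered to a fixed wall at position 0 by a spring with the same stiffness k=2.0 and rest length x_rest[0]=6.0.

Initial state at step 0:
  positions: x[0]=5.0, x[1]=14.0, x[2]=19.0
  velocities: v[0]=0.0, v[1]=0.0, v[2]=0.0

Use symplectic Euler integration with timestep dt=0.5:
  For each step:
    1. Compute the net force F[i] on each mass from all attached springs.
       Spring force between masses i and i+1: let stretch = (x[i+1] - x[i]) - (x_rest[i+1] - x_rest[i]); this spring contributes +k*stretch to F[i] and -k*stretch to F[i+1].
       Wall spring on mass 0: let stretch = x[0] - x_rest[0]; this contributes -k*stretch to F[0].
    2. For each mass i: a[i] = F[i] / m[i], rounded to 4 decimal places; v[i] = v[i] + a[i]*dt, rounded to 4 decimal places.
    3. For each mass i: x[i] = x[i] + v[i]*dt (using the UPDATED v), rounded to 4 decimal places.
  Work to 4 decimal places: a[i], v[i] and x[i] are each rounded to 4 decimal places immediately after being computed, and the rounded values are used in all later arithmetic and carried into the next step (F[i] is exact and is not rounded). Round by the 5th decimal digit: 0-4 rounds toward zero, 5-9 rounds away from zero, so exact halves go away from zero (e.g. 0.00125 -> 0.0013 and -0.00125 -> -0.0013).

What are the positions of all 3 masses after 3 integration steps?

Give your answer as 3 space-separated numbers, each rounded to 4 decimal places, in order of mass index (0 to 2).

Answer: 6.6250 12.8750 18.0000

Derivation:
Step 0: x=[5.0000 14.0000 19.0000] v=[0.0000 0.0000 0.0000]
Step 1: x=[7.0000 12.0000 19.5000] v=[4.0000 -4.0000 1.0000]
Step 2: x=[8.0000 11.2500 19.2500] v=[2.0000 -1.5000 -0.5000]
Step 3: x=[6.6250 12.8750 18.0000] v=[-2.7500 3.2500 -2.5000]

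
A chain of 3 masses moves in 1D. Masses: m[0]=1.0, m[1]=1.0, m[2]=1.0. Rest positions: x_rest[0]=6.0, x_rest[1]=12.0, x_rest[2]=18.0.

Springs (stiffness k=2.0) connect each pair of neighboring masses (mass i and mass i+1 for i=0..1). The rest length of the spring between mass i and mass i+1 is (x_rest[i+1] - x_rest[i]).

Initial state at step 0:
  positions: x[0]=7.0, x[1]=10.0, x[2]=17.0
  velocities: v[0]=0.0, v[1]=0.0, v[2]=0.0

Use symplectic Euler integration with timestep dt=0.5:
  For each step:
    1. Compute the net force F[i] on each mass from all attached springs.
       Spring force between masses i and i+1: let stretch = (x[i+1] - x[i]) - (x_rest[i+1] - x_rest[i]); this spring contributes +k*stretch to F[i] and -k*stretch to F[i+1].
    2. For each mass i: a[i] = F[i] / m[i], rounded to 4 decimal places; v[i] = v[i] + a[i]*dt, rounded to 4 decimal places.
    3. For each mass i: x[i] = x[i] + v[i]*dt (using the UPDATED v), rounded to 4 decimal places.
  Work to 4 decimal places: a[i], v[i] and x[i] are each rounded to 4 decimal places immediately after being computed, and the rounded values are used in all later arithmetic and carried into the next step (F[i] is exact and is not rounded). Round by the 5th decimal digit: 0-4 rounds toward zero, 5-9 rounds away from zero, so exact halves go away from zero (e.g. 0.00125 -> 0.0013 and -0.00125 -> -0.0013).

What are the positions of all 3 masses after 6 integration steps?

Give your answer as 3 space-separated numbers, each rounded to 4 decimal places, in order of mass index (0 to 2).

Step 0: x=[7.0000 10.0000 17.0000] v=[0.0000 0.0000 0.0000]
Step 1: x=[5.5000 12.0000 16.5000] v=[-3.0000 4.0000 -1.0000]
Step 2: x=[4.2500 13.0000 16.7500] v=[-2.5000 2.0000 0.5000]
Step 3: x=[4.3750 11.5000 18.1250] v=[0.2500 -3.0000 2.7500]
Step 4: x=[5.0625 9.7500 19.1875] v=[1.3750 -3.5000 2.1250]
Step 5: x=[5.0938 10.3750 18.5313] v=[0.0625 1.2500 -1.3125]
Step 6: x=[4.7657 12.4376 16.7969] v=[-0.6563 4.1251 -3.4688]

Answer: 4.7657 12.4376 16.7969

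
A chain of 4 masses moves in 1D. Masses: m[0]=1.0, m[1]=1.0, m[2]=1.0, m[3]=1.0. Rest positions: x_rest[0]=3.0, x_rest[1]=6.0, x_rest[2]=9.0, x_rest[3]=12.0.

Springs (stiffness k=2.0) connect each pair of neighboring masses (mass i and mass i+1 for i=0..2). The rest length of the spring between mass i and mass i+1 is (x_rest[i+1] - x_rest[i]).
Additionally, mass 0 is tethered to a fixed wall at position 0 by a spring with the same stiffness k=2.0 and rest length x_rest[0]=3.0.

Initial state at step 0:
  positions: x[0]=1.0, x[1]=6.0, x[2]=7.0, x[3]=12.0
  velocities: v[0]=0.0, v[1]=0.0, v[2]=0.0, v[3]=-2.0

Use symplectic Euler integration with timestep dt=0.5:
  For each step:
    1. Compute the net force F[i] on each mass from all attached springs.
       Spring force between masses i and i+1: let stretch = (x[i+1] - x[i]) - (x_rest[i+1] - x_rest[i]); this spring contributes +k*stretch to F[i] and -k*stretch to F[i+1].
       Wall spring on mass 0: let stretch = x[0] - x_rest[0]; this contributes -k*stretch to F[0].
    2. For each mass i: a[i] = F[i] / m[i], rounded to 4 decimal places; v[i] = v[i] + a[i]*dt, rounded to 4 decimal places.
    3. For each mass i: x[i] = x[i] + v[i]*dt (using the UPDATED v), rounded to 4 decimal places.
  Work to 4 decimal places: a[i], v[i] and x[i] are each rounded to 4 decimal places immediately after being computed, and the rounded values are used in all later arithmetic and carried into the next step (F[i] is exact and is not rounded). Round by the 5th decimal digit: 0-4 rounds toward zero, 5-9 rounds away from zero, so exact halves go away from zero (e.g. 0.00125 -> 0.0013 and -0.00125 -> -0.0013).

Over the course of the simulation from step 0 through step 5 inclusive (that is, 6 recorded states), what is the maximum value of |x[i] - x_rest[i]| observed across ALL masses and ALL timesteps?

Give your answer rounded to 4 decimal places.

Step 0: x=[1.0000 6.0000 7.0000 12.0000] v=[0.0000 0.0000 0.0000 -2.0000]
Step 1: x=[3.0000 4.0000 9.0000 10.0000] v=[4.0000 -4.0000 4.0000 -4.0000]
Step 2: x=[4.0000 4.0000 9.0000 9.0000] v=[2.0000 0.0000 0.0000 -2.0000]
Step 3: x=[3.0000 6.5000 6.5000 9.5000] v=[-2.0000 5.0000 -5.0000 1.0000]
Step 4: x=[2.2500 7.2500 5.5000 10.0000] v=[-1.5000 1.5000 -2.0000 1.0000]
Step 5: x=[2.8750 4.6250 7.6250 9.7500] v=[1.2500 -5.2500 4.2500 -0.5000]
Max displacement = 3.5000

Answer: 3.5000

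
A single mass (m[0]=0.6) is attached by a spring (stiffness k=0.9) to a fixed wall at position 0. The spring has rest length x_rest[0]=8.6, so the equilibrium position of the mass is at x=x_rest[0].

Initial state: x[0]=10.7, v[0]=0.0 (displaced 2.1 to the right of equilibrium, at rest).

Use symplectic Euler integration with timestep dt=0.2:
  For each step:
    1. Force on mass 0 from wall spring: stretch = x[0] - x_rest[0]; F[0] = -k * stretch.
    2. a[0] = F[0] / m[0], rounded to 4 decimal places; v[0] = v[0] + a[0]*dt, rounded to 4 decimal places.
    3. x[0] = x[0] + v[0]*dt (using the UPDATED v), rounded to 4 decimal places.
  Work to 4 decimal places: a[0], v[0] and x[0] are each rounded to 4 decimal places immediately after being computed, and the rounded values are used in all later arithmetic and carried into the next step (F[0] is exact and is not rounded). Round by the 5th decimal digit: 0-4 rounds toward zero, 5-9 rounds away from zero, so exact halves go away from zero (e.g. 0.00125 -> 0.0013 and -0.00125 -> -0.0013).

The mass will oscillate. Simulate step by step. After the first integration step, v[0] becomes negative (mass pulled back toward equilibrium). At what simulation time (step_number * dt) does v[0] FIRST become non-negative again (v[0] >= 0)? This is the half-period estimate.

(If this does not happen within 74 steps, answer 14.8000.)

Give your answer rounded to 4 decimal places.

Answer: 2.6000

Derivation:
Step 0: x=[10.7000] v=[0.0000]
Step 1: x=[10.5740] v=[-0.6300]
Step 2: x=[10.3296] v=[-1.2222]
Step 3: x=[9.9814] v=[-1.7411]
Step 4: x=[9.5503] v=[-2.1555]
Step 5: x=[9.0622] v=[-2.4406]
Step 6: x=[8.5463] v=[-2.5793]
Step 7: x=[8.0337] v=[-2.5632]
Step 8: x=[7.5550] v=[-2.3933]
Step 9: x=[7.1390] v=[-2.0798]
Step 10: x=[6.8107] v=[-1.6415]
Step 11: x=[6.5898] v=[-1.1047]
Step 12: x=[6.4895] v=[-0.5016]
Step 13: x=[6.5158] v=[0.1316]
First v>=0 after going negative at step 13, time=2.6000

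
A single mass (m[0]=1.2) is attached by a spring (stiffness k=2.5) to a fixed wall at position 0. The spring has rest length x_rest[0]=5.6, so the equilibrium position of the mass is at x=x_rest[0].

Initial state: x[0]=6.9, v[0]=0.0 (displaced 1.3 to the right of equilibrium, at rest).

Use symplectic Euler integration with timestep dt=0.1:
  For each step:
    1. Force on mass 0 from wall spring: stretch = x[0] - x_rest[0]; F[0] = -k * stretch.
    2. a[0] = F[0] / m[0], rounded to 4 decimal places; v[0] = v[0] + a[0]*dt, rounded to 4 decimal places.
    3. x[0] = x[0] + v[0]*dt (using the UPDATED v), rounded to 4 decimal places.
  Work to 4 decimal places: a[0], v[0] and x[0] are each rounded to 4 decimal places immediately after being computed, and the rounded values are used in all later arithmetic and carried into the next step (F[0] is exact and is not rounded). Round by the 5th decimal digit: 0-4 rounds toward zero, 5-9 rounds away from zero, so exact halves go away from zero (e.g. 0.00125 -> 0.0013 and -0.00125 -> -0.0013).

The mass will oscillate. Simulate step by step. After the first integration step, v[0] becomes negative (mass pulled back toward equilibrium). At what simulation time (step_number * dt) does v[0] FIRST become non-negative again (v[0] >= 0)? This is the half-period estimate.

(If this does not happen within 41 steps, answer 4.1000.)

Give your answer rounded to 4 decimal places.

Answer: 2.2000

Derivation:
Step 0: x=[6.9000] v=[0.0000]
Step 1: x=[6.8729] v=[-0.2708]
Step 2: x=[6.8193] v=[-0.5360]
Step 3: x=[6.7403] v=[-0.7900]
Step 4: x=[6.6375] v=[-1.0276]
Step 5: x=[6.5131] v=[-1.2438]
Step 6: x=[6.3697] v=[-1.4340]
Step 7: x=[6.2103] v=[-1.5944]
Step 8: x=[6.0381] v=[-1.7216]
Step 9: x=[5.8568] v=[-1.8129]
Step 10: x=[5.6702] v=[-1.8664]
Step 11: x=[5.4821] v=[-1.8810]
Step 12: x=[5.2965] v=[-1.8564]
Step 13: x=[5.1172] v=[-1.7932]
Step 14: x=[4.9479] v=[-1.6926]
Step 15: x=[4.7922] v=[-1.5568]
Step 16: x=[4.6534] v=[-1.3885]
Step 17: x=[4.5343] v=[-1.1913]
Step 18: x=[4.4374] v=[-0.9693]
Step 19: x=[4.3647] v=[-0.7271]
Step 20: x=[4.3177] v=[-0.4698]
Step 21: x=[4.2974] v=[-0.2027]
Step 22: x=[4.3043] v=[0.0687]
First v>=0 after going negative at step 22, time=2.2000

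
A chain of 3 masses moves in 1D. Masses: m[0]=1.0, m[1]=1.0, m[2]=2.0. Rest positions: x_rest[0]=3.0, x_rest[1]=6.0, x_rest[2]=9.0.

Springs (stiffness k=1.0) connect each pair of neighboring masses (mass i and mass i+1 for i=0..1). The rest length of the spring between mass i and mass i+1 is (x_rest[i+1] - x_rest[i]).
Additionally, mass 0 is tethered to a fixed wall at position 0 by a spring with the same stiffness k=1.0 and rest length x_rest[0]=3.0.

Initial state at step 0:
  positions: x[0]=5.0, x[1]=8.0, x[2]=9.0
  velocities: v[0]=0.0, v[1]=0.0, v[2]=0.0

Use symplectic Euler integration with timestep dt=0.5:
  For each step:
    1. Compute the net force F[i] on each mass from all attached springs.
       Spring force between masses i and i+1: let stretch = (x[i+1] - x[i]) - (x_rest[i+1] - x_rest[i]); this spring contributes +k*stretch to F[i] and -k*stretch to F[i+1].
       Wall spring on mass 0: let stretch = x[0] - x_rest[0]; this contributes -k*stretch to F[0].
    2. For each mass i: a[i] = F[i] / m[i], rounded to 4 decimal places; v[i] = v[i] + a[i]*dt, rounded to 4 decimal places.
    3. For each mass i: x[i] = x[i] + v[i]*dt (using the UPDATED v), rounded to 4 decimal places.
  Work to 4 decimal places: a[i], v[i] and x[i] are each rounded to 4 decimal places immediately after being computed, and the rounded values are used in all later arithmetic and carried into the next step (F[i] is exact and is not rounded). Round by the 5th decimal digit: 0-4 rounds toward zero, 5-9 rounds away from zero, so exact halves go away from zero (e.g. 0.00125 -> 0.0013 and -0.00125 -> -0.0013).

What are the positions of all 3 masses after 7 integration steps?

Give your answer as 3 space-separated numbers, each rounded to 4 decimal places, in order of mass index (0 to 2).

Answer: 2.2444 5.6917 9.5325

Derivation:
Step 0: x=[5.0000 8.0000 9.0000] v=[0.0000 0.0000 0.0000]
Step 1: x=[4.5000 7.5000 9.2500] v=[-1.0000 -1.0000 0.5000]
Step 2: x=[3.6250 6.6875 9.6563] v=[-1.7500 -1.6250 0.8125]
Step 3: x=[2.6094 5.8516 10.0665] v=[-2.0313 -1.6719 0.8203]
Step 4: x=[1.7520 5.2588 10.3248] v=[-1.7149 -1.1856 0.5166]
Step 5: x=[1.3333 5.0558 10.3249] v=[-0.8375 -0.4060 0.0001]
Step 6: x=[1.5119 5.2395 10.0413] v=[0.3571 0.3673 -0.5672]
Step 7: x=[2.2444 5.6917 9.5325] v=[1.4650 0.9044 -1.0177]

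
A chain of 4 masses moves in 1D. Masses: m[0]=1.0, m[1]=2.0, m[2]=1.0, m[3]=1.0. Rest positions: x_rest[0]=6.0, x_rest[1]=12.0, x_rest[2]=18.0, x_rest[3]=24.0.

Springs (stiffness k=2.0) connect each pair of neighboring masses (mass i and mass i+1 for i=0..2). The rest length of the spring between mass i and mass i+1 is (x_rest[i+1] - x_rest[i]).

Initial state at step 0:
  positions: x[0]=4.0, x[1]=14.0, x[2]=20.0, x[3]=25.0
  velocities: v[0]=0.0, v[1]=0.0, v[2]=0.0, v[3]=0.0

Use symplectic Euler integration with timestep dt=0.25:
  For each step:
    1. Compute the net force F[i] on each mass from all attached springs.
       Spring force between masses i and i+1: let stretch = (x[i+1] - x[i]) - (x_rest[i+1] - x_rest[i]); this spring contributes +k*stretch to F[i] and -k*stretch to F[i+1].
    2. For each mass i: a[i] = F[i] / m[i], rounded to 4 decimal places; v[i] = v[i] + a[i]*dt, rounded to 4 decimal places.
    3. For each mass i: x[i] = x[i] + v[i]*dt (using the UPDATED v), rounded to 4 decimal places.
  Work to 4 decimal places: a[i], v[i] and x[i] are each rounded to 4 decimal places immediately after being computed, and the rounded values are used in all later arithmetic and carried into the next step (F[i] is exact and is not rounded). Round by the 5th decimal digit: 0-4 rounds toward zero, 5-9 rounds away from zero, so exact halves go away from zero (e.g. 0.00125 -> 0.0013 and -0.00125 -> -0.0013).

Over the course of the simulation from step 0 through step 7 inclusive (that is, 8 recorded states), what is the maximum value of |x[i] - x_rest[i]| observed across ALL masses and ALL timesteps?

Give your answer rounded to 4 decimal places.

Step 0: x=[4.0000 14.0000 20.0000 25.0000] v=[0.0000 0.0000 0.0000 0.0000]
Step 1: x=[4.5000 13.7500 19.8750 25.1250] v=[2.0000 -1.0000 -0.5000 0.5000]
Step 2: x=[5.4063 13.3047 19.6406 25.3438] v=[3.6250 -1.7813 -0.9375 0.8750]
Step 3: x=[6.5499 12.7617 19.3271 25.5997] v=[4.5742 -2.1719 -1.2539 1.0234]
Step 4: x=[7.7199 12.2408 18.9770 25.8215] v=[4.6801 -2.0835 -1.4003 0.8871]
Step 5: x=[8.7051 11.8584 18.6405 25.9377] v=[3.9406 -1.5297 -1.3462 0.4649]
Step 6: x=[9.3344 11.7028 18.3683 25.8918] v=[2.5173 -0.6225 -1.0887 -0.1837]
Step 7: x=[9.5098 11.8158 18.2034 25.6554] v=[0.7015 0.4518 -0.6597 -0.9455]
Max displacement = 3.5098

Answer: 3.5098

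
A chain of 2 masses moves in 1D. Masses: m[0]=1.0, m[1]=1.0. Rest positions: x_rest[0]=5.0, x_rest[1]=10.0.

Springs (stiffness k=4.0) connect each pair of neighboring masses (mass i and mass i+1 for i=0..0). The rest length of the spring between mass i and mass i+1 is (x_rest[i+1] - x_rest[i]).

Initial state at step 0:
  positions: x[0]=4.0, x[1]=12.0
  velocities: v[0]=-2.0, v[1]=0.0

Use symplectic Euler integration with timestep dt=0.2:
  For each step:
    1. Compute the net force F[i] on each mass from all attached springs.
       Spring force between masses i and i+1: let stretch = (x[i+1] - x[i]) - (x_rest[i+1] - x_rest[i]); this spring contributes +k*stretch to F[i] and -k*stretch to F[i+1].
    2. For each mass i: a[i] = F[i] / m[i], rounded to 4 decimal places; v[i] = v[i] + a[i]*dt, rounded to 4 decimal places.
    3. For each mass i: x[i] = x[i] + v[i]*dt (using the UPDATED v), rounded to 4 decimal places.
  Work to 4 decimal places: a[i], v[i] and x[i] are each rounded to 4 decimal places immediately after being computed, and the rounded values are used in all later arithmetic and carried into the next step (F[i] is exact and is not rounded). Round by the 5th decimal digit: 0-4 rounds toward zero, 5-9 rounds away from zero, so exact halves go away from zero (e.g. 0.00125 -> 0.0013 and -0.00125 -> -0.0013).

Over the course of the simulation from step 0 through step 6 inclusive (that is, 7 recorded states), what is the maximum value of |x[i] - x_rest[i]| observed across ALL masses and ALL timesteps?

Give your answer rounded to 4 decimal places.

Step 0: x=[4.0000 12.0000] v=[-2.0000 0.0000]
Step 1: x=[4.0800 11.5200] v=[0.4000 -2.4000]
Step 2: x=[4.5504 10.6496] v=[2.3520 -4.3520]
Step 3: x=[5.1967 9.6033] v=[3.2314 -5.2314]
Step 4: x=[5.7480 8.6520] v=[2.7567 -4.7567]
Step 5: x=[5.9640 8.0360] v=[1.0799 -3.0799]
Step 6: x=[5.7115 7.8885] v=[-1.2625 -0.7375]
Max displacement = 2.1115

Answer: 2.1115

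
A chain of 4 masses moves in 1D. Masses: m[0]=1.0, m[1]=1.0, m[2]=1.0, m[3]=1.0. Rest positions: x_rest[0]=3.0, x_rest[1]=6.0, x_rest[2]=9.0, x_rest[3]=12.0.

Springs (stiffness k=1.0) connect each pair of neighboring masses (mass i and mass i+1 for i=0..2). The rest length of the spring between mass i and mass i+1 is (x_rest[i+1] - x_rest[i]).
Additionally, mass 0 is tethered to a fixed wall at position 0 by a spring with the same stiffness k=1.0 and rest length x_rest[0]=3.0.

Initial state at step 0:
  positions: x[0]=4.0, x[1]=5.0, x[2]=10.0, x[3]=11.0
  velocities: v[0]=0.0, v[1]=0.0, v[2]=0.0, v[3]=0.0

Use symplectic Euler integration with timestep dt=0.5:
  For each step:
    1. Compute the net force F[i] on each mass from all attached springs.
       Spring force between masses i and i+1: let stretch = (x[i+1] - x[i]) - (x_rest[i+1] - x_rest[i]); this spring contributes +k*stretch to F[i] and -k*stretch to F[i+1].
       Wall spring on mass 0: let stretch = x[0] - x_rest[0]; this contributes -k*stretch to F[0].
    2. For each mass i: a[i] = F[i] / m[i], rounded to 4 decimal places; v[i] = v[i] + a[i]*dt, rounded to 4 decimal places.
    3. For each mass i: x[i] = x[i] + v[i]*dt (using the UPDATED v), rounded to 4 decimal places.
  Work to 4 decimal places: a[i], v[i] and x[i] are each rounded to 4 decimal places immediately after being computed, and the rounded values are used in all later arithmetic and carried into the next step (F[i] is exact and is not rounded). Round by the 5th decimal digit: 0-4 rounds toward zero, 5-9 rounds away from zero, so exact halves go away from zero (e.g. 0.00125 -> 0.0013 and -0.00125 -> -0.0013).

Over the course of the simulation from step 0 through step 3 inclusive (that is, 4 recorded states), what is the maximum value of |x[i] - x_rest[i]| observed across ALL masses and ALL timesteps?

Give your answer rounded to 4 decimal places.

Answer: 1.3906

Derivation:
Step 0: x=[4.0000 5.0000 10.0000 11.0000] v=[0.0000 0.0000 0.0000 0.0000]
Step 1: x=[3.2500 6.0000 9.0000 11.5000] v=[-1.5000 2.0000 -2.0000 1.0000]
Step 2: x=[2.3750 7.0625 7.8750 12.1250] v=[-1.7500 2.1250 -2.2500 1.2500]
Step 3: x=[2.0781 7.1563 7.6094 12.4375] v=[-0.5938 0.1875 -0.5313 0.6250]
Max displacement = 1.3906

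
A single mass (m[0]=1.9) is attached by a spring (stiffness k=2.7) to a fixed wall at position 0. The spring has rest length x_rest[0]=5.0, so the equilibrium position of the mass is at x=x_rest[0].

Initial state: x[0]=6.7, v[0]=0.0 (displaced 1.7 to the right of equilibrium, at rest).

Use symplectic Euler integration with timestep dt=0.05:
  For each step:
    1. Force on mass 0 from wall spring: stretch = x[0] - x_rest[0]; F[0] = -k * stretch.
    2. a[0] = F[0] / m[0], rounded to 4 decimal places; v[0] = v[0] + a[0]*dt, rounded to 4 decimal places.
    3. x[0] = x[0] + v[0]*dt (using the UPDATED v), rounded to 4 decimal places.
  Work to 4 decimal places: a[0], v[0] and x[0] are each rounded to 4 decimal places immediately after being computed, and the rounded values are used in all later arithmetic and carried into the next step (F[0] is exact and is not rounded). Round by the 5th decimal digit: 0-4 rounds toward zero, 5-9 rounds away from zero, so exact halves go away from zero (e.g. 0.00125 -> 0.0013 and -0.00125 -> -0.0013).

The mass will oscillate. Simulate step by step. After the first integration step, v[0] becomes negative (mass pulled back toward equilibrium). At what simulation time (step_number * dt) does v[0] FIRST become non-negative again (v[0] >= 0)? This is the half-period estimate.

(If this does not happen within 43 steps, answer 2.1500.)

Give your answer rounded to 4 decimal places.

Answer: 2.1500

Derivation:
Step 0: x=[6.7000] v=[0.0000]
Step 1: x=[6.6940] v=[-0.1208]
Step 2: x=[6.6819] v=[-0.2412]
Step 3: x=[6.6639] v=[-0.3607]
Step 4: x=[6.6400] v=[-0.4789]
Step 5: x=[6.6102] v=[-0.5954]
Step 6: x=[6.5747] v=[-0.7098]
Step 7: x=[6.5336] v=[-0.8217]
Step 8: x=[6.4871] v=[-0.9307]
Step 9: x=[6.4353] v=[-1.0364]
Step 10: x=[6.3784] v=[-1.1384]
Step 11: x=[6.3166] v=[-1.2363]
Step 12: x=[6.2501] v=[-1.3299]
Step 13: x=[6.1792] v=[-1.4187]
Step 14: x=[6.1041] v=[-1.5025]
Step 15: x=[6.0251] v=[-1.5810]
Step 16: x=[5.9424] v=[-1.6538]
Step 17: x=[5.8564] v=[-1.7208]
Step 18: x=[5.7673] v=[-1.7817]
Step 19: x=[5.6755] v=[-1.8362]
Step 20: x=[5.5813] v=[-1.8842]
Step 21: x=[5.4850] v=[-1.9255]
Step 22: x=[5.3870] v=[-1.9600]
Step 23: x=[5.2876] v=[-1.9875]
Step 24: x=[5.1872] v=[-2.0079]
Step 25: x=[5.0861] v=[-2.0212]
Step 26: x=[4.9847] v=[-2.0273]
Step 27: x=[4.8834] v=[-2.0262]
Step 28: x=[4.7825] v=[-2.0179]
Step 29: x=[4.6824] v=[-2.0024]
Step 30: x=[4.5834] v=[-1.9798]
Step 31: x=[4.4859] v=[-1.9502]
Step 32: x=[4.3902] v=[-1.9137]
Step 33: x=[4.2967] v=[-1.8704]
Step 34: x=[4.2057] v=[-1.8204]
Step 35: x=[4.1175] v=[-1.7640]
Step 36: x=[4.0324] v=[-1.7013]
Step 37: x=[3.9508] v=[-1.6326]
Step 38: x=[3.8729] v=[-1.5581]
Step 39: x=[3.7990] v=[-1.4780]
Step 40: x=[3.7294] v=[-1.3927]
Step 41: x=[3.6643] v=[-1.3024]
Step 42: x=[3.6039] v=[-1.2075]
Step 43: x=[3.5485] v=[-1.1083]
v[0] did not become non-negative within 43 steps; using fallback time=2.1500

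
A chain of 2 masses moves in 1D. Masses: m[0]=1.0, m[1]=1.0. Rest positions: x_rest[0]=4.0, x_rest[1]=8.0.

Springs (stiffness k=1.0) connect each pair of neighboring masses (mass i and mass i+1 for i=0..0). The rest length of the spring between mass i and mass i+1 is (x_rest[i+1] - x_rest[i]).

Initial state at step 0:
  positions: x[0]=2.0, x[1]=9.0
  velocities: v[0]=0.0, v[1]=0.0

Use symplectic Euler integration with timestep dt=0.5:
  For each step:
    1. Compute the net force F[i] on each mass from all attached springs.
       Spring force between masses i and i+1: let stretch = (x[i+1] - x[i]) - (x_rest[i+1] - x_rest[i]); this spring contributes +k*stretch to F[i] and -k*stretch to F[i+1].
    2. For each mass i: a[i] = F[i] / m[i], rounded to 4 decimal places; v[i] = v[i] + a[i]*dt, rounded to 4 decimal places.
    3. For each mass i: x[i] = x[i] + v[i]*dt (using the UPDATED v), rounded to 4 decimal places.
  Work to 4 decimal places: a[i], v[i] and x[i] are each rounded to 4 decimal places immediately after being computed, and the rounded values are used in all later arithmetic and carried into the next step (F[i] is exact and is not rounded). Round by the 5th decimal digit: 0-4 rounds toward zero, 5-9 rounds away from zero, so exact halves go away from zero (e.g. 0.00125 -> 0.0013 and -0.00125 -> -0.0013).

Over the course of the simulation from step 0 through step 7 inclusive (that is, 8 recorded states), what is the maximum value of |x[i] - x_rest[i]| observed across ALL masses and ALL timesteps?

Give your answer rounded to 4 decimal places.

Answer: 2.0937

Derivation:
Step 0: x=[2.0000 9.0000] v=[0.0000 0.0000]
Step 1: x=[2.7500 8.2500] v=[1.5000 -1.5000]
Step 2: x=[3.8750 7.1250] v=[2.2500 -2.2500]
Step 3: x=[4.8125 6.1875] v=[1.8750 -1.8750]
Step 4: x=[5.0938 5.9063] v=[0.5625 -0.5625]
Step 5: x=[4.5782 6.4220] v=[-1.0313 1.0313]
Step 6: x=[3.5235 7.4767] v=[-2.1094 2.1094]
Step 7: x=[2.4571 8.5431] v=[-2.1328 2.1328]
Max displacement = 2.0937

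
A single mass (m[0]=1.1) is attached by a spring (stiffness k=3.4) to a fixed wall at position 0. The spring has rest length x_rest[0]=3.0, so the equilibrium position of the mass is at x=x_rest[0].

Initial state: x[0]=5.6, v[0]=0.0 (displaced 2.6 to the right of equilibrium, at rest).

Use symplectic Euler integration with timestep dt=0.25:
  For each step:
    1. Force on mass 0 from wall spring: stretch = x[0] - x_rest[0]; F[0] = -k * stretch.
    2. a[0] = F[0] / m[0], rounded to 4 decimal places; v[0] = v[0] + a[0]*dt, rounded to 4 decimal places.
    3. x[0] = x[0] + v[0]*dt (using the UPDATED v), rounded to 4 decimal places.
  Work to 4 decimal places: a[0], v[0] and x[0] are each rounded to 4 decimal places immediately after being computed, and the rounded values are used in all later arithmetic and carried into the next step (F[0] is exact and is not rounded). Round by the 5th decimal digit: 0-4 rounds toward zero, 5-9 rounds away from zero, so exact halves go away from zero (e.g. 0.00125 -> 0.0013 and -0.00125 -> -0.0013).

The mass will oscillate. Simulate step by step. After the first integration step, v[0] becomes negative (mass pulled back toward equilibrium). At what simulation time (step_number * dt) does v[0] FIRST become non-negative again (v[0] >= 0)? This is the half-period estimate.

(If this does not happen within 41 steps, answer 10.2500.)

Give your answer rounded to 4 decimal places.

Answer: 2.0000

Derivation:
Step 0: x=[5.6000] v=[0.0000]
Step 1: x=[5.0977] v=[-2.0091]
Step 2: x=[4.1902] v=[-3.6301]
Step 3: x=[3.0528] v=[-4.5498]
Step 4: x=[1.9052] v=[-4.5906]
Step 5: x=[0.9691] v=[-3.7446]
Step 6: x=[0.4253] v=[-2.1753]
Step 7: x=[0.3789] v=[-0.1858]
Step 8: x=[0.8388] v=[1.8396]
First v>=0 after going negative at step 8, time=2.0000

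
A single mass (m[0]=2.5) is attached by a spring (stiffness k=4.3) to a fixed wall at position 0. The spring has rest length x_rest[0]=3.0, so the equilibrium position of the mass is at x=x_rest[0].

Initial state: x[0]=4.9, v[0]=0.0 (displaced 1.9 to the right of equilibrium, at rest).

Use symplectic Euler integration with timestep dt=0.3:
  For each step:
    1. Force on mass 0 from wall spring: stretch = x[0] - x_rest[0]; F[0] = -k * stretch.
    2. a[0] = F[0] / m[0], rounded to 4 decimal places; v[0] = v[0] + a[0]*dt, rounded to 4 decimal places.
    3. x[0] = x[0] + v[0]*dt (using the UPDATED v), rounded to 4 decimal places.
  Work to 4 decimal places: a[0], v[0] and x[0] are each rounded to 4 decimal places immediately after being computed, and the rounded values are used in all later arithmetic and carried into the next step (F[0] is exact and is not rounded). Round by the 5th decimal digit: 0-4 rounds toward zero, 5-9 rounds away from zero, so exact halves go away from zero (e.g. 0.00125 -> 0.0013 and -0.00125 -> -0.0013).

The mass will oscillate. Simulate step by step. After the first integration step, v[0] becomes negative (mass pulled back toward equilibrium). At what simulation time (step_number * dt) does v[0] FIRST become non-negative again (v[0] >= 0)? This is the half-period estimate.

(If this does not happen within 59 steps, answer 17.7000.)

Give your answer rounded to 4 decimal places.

Step 0: x=[4.9000] v=[0.0000]
Step 1: x=[4.6059] v=[-0.9804]
Step 2: x=[4.0632] v=[-1.8090]
Step 3: x=[3.3559] v=[-2.3576]
Step 4: x=[2.5935] v=[-2.5412]
Step 5: x=[1.8941] v=[-2.3314]
Step 6: x=[1.3659] v=[-1.7608]
Step 7: x=[1.0906] v=[-0.9176]
Step 8: x=[1.1109] v=[0.0677]
First v>=0 after going negative at step 8, time=2.4000

Answer: 2.4000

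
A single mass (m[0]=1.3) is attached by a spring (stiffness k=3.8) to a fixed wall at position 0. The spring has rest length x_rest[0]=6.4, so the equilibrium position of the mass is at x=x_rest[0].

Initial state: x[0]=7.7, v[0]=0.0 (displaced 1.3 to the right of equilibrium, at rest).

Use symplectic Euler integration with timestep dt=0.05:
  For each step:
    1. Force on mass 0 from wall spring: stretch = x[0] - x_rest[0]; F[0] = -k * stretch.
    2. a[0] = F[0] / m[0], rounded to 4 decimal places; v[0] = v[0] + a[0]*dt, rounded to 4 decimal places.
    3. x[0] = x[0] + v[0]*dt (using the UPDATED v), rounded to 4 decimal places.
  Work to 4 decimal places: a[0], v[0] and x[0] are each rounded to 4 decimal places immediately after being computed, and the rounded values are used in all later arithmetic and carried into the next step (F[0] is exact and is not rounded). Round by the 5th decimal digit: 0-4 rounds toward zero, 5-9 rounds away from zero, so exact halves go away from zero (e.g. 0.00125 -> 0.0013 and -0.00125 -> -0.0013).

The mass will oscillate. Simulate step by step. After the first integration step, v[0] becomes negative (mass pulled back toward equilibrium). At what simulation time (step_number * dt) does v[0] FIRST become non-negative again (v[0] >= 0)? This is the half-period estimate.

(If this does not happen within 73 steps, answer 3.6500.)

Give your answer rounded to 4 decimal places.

Answer: 1.8500

Derivation:
Step 0: x=[7.7000] v=[0.0000]
Step 1: x=[7.6905] v=[-0.1900]
Step 2: x=[7.6716] v=[-0.3786]
Step 3: x=[7.6434] v=[-0.5645]
Step 4: x=[7.6061] v=[-0.7462]
Step 5: x=[7.5600] v=[-0.9225]
Step 6: x=[7.5054] v=[-1.0920]
Step 7: x=[7.4427] v=[-1.2536]
Step 8: x=[7.3724] v=[-1.4060]
Step 9: x=[7.2950] v=[-1.5481]
Step 10: x=[7.2111] v=[-1.6789]
Step 11: x=[7.1212] v=[-1.7974]
Step 12: x=[7.0261] v=[-1.9028]
Step 13: x=[6.9264] v=[-1.9943]
Step 14: x=[6.8228] v=[-2.0712]
Step 15: x=[6.7162] v=[-2.1330]
Step 16: x=[6.6072] v=[-2.1792]
Step 17: x=[6.4967] v=[-2.2095]
Step 18: x=[6.3855] v=[-2.2236]
Step 19: x=[6.2744] v=[-2.2215]
Step 20: x=[6.1642] v=[-2.2031]
Step 21: x=[6.0558] v=[-2.1686]
Step 22: x=[5.9499] v=[-2.1183]
Step 23: x=[5.8473] v=[-2.0525]
Step 24: x=[5.7487] v=[-1.9717]
Step 25: x=[5.6549] v=[-1.8765]
Step 26: x=[5.5665] v=[-1.7676]
Step 27: x=[5.4842] v=[-1.6458]
Step 28: x=[5.4086] v=[-1.5120]
Step 29: x=[5.3402] v=[-1.3671]
Step 30: x=[5.2796] v=[-1.2122]
Step 31: x=[5.2272] v=[-1.0485]
Step 32: x=[5.1833] v=[-0.8771]
Step 33: x=[5.1483] v=[-0.6993]
Step 34: x=[5.1225] v=[-0.5164]
Step 35: x=[5.1060] v=[-0.3297]
Step 36: x=[5.0990] v=[-0.1406]
Step 37: x=[5.1015] v=[0.0495]
First v>=0 after going negative at step 37, time=1.8500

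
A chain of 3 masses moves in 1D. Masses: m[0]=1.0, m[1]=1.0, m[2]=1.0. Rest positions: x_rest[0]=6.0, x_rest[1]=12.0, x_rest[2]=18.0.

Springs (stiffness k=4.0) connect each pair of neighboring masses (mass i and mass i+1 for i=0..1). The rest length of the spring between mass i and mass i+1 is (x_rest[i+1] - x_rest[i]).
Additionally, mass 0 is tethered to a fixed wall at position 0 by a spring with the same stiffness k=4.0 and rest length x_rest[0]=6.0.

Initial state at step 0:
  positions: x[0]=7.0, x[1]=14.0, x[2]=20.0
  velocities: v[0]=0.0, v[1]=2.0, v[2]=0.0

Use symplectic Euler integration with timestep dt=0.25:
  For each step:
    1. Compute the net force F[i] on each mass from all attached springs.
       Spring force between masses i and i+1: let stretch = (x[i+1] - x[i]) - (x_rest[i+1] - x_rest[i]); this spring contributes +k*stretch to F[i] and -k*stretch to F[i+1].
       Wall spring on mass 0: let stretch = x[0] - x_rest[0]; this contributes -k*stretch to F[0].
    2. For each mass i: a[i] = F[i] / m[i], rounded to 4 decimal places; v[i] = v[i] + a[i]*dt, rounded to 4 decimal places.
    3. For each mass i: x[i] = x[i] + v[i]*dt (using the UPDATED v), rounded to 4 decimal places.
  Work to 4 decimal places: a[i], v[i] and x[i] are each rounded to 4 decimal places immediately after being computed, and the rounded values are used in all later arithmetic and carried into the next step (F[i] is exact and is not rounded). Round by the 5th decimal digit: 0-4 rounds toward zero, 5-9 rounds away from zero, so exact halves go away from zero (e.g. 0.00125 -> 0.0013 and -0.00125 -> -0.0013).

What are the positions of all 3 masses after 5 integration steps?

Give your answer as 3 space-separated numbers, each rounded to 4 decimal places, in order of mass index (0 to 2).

Answer: 6.7745 12.9776 19.8751

Derivation:
Step 0: x=[7.0000 14.0000 20.0000] v=[0.0000 2.0000 0.0000]
Step 1: x=[7.0000 14.2500 20.0000] v=[0.0000 1.0000 0.0000]
Step 2: x=[7.0625 14.1250 20.0625] v=[0.2500 -0.5000 0.2500]
Step 3: x=[7.1250 13.7188 20.1406] v=[0.2500 -1.6250 0.3125]
Step 4: x=[7.0547 13.2696 20.1133] v=[-0.2812 -1.7970 -0.1093]
Step 5: x=[6.7745 12.9776 19.8751] v=[-1.1210 -1.1682 -0.9530]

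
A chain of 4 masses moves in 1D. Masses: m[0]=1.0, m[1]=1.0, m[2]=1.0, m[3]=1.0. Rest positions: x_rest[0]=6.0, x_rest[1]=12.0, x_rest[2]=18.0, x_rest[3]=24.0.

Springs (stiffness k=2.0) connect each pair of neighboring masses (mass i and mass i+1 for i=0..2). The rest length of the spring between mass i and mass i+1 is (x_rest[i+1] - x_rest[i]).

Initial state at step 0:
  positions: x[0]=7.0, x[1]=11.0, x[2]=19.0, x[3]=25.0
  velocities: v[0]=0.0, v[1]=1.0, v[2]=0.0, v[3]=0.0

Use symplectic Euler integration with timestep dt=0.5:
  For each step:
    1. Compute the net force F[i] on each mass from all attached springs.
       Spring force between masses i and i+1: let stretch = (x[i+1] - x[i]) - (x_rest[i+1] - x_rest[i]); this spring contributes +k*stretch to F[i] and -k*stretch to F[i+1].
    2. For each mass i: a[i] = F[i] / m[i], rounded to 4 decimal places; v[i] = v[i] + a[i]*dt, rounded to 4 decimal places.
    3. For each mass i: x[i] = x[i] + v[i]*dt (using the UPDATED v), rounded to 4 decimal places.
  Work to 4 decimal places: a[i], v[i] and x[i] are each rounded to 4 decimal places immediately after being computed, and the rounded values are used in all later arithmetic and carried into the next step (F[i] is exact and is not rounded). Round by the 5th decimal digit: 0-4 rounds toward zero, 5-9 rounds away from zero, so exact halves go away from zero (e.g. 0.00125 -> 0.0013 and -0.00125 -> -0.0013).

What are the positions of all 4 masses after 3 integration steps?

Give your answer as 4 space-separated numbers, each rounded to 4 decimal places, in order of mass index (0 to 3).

Step 0: x=[7.0000 11.0000 19.0000 25.0000] v=[0.0000 1.0000 0.0000 0.0000]
Step 1: x=[6.0000 13.5000 18.0000 25.0000] v=[-2.0000 5.0000 -2.0000 0.0000]
Step 2: x=[5.7500 14.5000 18.2500 24.5000] v=[-0.5000 2.0000 0.5000 -1.0000]
Step 3: x=[6.8750 13.0000 19.7500 23.8750] v=[2.2500 -3.0000 3.0000 -1.2500]

Answer: 6.8750 13.0000 19.7500 23.8750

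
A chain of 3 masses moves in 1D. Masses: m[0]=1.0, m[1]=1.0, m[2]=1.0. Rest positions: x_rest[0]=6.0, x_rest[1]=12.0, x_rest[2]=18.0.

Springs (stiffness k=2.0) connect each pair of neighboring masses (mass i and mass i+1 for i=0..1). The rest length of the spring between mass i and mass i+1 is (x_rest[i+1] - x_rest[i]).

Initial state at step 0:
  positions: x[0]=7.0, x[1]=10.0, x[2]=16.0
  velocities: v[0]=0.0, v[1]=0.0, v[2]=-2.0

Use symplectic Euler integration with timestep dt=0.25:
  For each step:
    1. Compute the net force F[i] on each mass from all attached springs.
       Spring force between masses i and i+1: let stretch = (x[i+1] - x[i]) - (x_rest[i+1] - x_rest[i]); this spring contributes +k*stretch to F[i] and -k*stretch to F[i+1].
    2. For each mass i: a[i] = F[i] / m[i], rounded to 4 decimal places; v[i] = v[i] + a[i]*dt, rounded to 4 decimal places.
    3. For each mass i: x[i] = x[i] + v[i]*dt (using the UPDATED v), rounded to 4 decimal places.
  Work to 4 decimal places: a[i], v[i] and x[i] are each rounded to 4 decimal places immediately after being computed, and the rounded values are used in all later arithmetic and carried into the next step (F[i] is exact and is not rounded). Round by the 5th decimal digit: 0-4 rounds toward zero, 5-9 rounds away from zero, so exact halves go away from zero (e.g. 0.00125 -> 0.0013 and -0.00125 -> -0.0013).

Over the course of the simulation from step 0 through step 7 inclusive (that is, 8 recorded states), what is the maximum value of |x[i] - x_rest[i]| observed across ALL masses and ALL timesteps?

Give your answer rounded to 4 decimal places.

Answer: 3.0547

Derivation:
Step 0: x=[7.0000 10.0000 16.0000] v=[0.0000 0.0000 -2.0000]
Step 1: x=[6.6250 10.3750 15.5000] v=[-1.5000 1.5000 -2.0000]
Step 2: x=[5.9688 10.9219 15.1094] v=[-2.6250 2.1875 -1.5625]
Step 3: x=[5.1817 11.3731 14.9453] v=[-3.1485 1.8047 -0.6563]
Step 4: x=[4.4185 11.4969 15.0847] v=[-3.0528 0.4951 0.5576]
Step 5: x=[3.7901 11.1844 15.5256] v=[-2.5136 -1.2502 1.7637]
Step 6: x=[3.3360 10.4902 16.1739] v=[-1.8165 -2.7768 2.5931]
Step 7: x=[3.0262 9.6122 16.8617] v=[-1.2394 -3.5121 2.7513]
Max displacement = 3.0547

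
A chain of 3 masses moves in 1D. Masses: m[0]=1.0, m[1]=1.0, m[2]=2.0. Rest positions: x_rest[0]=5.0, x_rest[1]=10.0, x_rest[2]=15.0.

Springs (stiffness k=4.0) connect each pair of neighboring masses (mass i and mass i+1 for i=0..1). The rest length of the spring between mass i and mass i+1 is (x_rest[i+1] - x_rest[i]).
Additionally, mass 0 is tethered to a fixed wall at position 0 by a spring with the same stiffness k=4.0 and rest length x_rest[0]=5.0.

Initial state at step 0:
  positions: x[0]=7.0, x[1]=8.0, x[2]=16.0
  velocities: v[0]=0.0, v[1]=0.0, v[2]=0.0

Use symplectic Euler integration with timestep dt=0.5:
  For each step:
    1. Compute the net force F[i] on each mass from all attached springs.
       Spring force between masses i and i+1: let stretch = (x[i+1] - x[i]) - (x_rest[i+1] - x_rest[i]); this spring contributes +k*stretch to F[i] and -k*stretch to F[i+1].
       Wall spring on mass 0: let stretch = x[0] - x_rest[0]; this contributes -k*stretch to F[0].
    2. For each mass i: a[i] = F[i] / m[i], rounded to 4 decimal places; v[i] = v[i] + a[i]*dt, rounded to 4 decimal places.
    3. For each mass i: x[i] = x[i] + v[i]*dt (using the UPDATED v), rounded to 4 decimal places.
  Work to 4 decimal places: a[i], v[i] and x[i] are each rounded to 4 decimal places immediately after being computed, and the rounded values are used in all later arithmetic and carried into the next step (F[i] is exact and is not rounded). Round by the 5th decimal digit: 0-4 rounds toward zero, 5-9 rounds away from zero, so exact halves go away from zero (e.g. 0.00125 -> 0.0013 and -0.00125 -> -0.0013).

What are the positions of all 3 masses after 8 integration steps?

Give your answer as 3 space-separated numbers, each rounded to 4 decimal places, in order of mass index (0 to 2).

Answer: 8.6094 5.7735 15.1993

Derivation:
Step 0: x=[7.0000 8.0000 16.0000] v=[0.0000 0.0000 0.0000]
Step 1: x=[1.0000 15.0000 14.5000] v=[-12.0000 14.0000 -3.0000]
Step 2: x=[8.0000 7.5000 15.7500] v=[14.0000 -15.0000 2.5000]
Step 3: x=[6.5000 8.7500 15.3750] v=[-3.0000 2.5000 -0.7500]
Step 4: x=[0.7500 14.3750 14.1875] v=[-11.5000 11.2500 -2.3750]
Step 5: x=[7.8750 6.1875 15.5938] v=[14.2500 -16.3750 2.8125]
Step 6: x=[5.4375 9.0938 14.7969] v=[-4.8750 5.8126 -1.5938]
Step 7: x=[1.2188 14.0469 13.6485] v=[-8.4374 9.9062 -2.2969]
Step 8: x=[8.6094 5.7735 15.1993] v=[14.7812 -16.5468 3.1015]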